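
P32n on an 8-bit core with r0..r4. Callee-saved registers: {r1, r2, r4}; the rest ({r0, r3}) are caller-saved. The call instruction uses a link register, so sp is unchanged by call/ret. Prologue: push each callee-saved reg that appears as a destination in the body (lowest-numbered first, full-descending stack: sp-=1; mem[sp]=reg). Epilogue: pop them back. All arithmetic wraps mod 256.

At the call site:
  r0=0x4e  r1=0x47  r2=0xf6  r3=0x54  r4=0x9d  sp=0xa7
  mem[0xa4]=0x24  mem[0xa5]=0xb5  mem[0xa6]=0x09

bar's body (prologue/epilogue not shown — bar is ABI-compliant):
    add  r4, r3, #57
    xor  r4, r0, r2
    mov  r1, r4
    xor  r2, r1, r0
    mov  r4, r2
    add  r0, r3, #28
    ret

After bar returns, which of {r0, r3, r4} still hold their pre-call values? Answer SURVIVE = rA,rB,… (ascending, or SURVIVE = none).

SURVIVE = r3,r4

prologue: push r1 → mem[0xa6]=0x47, sp=0xa6
prologue: push r2 → mem[0xa5]=0xf6, sp=0xa5
prologue: push r4 → mem[0xa4]=0x9d, sp=0xa4
body[0] add  r4, r3, #57 → r4=0x8d
body[1] xor  r4, r0, r2 → r4=0xb8
body[2] mov  r1, r4 → r1=0xb8
body[3] xor  r2, r1, r0 → r2=0xf6
body[4] mov  r4, r2 → r4=0xf6
body[5] add  r0, r3, #28 → r0=0x70
epilogue: pop r4=0x9d, sp=0xa5
epilogue: pop r2=0xf6, sp=0xa6
epilogue: pop r1=0x47, sp=0xa7
r0: caller-saved, written=True
r3: caller-saved, written=False
r4: callee-saved, written=True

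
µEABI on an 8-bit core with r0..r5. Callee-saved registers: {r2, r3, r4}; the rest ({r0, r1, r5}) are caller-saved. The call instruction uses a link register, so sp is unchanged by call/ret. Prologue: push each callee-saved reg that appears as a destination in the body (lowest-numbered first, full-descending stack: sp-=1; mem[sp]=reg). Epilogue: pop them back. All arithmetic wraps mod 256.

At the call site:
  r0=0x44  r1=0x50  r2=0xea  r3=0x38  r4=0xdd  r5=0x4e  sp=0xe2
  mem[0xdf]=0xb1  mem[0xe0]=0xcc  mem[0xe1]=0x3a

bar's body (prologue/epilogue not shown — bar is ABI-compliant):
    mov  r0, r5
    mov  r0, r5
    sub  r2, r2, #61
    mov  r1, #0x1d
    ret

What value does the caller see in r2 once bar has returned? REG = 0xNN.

prologue: push r2 → mem[0xe1]=0xea, sp=0xe1
body[0] mov  r0, r5 → r0=0x4e
body[1] mov  r0, r5 → r0=0x4e
body[2] sub  r2, r2, #61 → r2=0xad
body[3] mov  r1, #0x1d → r1=0x1d
epilogue: pop r2=0xea, sp=0xe2
r2 is callee-saved → restored

REG = 0xea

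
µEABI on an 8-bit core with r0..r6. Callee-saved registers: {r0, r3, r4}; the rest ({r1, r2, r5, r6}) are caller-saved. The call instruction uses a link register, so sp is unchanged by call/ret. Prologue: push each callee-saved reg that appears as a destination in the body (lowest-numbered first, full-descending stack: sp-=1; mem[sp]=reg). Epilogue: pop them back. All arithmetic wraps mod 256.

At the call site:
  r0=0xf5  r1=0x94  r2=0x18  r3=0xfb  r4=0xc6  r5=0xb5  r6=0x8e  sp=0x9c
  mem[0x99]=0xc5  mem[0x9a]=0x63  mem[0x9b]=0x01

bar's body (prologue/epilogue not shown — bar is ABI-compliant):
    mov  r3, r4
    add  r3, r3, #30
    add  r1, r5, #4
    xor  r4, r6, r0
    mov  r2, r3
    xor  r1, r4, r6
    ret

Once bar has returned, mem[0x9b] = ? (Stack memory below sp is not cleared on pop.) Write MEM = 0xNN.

MEM = 0xfb

prologue: push r3 → mem[0x9b]=0xfb, sp=0x9b
prologue: push r4 → mem[0x9a]=0xc6, sp=0x9a
body[0] mov  r3, r4 → r3=0xc6
body[1] add  r3, r3, #30 → r3=0xe4
body[2] add  r1, r5, #4 → r1=0xb9
body[3] xor  r4, r6, r0 → r4=0x7b
body[4] mov  r2, r3 → r2=0xe4
body[5] xor  r1, r4, r6 → r1=0xf5
epilogue: pop r4=0xc6, sp=0x9b
epilogue: pop r3=0xfb, sp=0x9c
prologue pushed ['r3', 'r4'] at ['0x9b', '0x9a']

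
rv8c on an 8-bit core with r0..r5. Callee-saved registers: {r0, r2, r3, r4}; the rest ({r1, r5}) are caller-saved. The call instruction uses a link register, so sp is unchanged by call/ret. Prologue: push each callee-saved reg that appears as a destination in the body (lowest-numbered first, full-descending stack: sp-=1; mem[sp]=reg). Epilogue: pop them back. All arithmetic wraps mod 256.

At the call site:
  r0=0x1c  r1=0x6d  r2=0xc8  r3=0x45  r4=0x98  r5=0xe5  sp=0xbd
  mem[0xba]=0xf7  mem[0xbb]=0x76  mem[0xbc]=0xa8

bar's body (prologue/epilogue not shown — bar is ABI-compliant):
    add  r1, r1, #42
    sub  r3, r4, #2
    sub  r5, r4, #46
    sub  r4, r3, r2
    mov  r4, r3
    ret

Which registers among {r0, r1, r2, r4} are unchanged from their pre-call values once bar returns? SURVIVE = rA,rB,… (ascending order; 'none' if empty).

prologue: push r3 → mem[0xbc]=0x45, sp=0xbc
prologue: push r4 → mem[0xbb]=0x98, sp=0xbb
body[0] add  r1, r1, #42 → r1=0x97
body[1] sub  r3, r4, #2 → r3=0x96
body[2] sub  r5, r4, #46 → r5=0x6a
body[3] sub  r4, r3, r2 → r4=0xce
body[4] mov  r4, r3 → r4=0x96
epilogue: pop r4=0x98, sp=0xbc
epilogue: pop r3=0x45, sp=0xbd
r0: callee-saved, written=False
r1: caller-saved, written=True
r2: callee-saved, written=False
r4: callee-saved, written=True

SURVIVE = r0,r2,r4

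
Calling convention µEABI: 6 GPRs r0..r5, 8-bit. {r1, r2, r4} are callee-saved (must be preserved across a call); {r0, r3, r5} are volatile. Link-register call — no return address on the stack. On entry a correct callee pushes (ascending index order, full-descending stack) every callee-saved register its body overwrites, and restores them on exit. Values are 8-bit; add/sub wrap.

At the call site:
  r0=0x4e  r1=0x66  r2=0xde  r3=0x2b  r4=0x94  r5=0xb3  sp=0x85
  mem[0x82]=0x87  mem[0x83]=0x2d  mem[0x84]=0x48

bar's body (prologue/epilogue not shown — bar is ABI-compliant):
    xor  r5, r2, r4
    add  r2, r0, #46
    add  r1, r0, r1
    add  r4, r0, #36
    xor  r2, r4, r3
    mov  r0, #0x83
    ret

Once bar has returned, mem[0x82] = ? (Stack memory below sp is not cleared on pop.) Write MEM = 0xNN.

prologue: push r1 → mem[0x84]=0x66, sp=0x84
prologue: push r2 → mem[0x83]=0xde, sp=0x83
prologue: push r4 → mem[0x82]=0x94, sp=0x82
body[0] xor  r5, r2, r4 → r5=0x4a
body[1] add  r2, r0, #46 → r2=0x7c
body[2] add  r1, r0, r1 → r1=0xb4
body[3] add  r4, r0, #36 → r4=0x72
body[4] xor  r2, r4, r3 → r2=0x59
body[5] mov  r0, #0x83 → r0=0x83
epilogue: pop r4=0x94, sp=0x83
epilogue: pop r2=0xde, sp=0x84
epilogue: pop r1=0x66, sp=0x85
prologue pushed ['r1', 'r2', 'r4'] at ['0x84', '0x83', '0x82']

MEM = 0x94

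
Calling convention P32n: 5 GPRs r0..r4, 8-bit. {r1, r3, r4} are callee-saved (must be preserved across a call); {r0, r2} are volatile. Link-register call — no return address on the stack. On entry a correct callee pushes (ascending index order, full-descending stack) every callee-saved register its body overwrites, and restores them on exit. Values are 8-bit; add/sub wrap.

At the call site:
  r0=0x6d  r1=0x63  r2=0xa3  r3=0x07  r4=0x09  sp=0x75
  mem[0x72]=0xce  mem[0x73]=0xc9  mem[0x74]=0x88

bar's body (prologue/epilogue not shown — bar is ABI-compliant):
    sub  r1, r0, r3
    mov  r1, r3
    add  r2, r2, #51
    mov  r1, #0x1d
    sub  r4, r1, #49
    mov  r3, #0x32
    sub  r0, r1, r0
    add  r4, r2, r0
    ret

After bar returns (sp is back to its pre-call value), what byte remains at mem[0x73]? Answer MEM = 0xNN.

prologue: push r1 → mem[0x74]=0x63, sp=0x74
prologue: push r3 → mem[0x73]=0x07, sp=0x73
prologue: push r4 → mem[0x72]=0x09, sp=0x72
body[0] sub  r1, r0, r3 → r1=0x66
body[1] mov  r1, r3 → r1=0x07
body[2] add  r2, r2, #51 → r2=0xd6
body[3] mov  r1, #0x1d → r1=0x1d
body[4] sub  r4, r1, #49 → r4=0xec
body[5] mov  r3, #0x32 → r3=0x32
body[6] sub  r0, r1, r0 → r0=0xb0
body[7] add  r4, r2, r0 → r4=0x86
epilogue: pop r4=0x09, sp=0x73
epilogue: pop r3=0x07, sp=0x74
epilogue: pop r1=0x63, sp=0x75
prologue pushed ['r1', 'r3', 'r4'] at ['0x74', '0x73', '0x72']

MEM = 0x07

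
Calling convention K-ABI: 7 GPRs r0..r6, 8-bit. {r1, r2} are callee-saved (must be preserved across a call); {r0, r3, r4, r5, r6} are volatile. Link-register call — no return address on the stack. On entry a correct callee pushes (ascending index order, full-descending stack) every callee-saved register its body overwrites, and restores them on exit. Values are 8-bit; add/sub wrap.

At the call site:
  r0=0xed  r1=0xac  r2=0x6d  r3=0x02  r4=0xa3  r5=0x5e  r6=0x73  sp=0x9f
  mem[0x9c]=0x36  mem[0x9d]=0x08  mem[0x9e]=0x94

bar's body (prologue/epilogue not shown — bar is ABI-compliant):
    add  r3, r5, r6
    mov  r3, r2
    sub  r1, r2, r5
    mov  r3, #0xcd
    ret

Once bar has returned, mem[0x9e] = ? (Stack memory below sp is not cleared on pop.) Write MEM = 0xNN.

MEM = 0xac

prologue: push r1 -> mem[0x9e]=0xac, sp=0x9e
body[0] add  r3, r5, r6 -> r3=0xd1
body[1] mov  r3, r2 -> r3=0x6d
body[2] sub  r1, r2, r5 -> r1=0x0f
body[3] mov  r3, #0xcd -> r3=0xcd
epilogue: pop r1=0xac, sp=0x9f
prologue pushed ['r1'] at ['0x9e']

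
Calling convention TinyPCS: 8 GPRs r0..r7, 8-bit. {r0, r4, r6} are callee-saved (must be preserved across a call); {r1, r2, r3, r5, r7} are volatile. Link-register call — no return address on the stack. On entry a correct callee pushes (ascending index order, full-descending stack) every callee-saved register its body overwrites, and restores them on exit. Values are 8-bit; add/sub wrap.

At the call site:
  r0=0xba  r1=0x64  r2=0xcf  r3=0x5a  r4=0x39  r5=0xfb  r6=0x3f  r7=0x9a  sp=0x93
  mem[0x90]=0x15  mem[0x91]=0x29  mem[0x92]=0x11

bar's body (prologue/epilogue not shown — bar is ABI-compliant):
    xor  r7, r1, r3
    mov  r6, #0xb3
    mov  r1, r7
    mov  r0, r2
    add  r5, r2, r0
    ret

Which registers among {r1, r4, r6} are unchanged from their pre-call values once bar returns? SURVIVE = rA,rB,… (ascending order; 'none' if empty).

prologue: push r0 → mem[0x92]=0xba, sp=0x92
prologue: push r6 → mem[0x91]=0x3f, sp=0x91
body[0] xor  r7, r1, r3 → r7=0x3e
body[1] mov  r6, #0xb3 → r6=0xb3
body[2] mov  r1, r7 → r1=0x3e
body[3] mov  r0, r2 → r0=0xcf
body[4] add  r5, r2, r0 → r5=0x9e
epilogue: pop r6=0x3f, sp=0x92
epilogue: pop r0=0xba, sp=0x93
r1: caller-saved, written=True
r4: callee-saved, written=False
r6: callee-saved, written=True

SURVIVE = r4,r6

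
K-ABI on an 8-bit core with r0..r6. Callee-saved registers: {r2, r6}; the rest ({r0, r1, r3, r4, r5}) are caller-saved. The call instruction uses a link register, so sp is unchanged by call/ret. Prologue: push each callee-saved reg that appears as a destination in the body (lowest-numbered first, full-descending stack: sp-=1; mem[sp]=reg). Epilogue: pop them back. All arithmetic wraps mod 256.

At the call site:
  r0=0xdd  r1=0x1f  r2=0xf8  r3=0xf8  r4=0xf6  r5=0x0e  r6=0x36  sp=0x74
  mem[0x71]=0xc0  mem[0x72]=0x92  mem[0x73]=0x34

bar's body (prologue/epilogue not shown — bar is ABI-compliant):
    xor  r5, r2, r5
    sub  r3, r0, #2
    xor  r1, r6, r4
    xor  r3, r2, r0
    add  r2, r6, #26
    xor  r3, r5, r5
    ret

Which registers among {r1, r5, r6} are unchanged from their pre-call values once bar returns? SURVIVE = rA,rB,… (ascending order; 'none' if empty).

SURVIVE = r6

prologue: push r2 → mem[0x73]=0xf8, sp=0x73
body[0] xor  r5, r2, r5 → r5=0xf6
body[1] sub  r3, r0, #2 → r3=0xdb
body[2] xor  r1, r6, r4 → r1=0xc0
body[3] xor  r3, r2, r0 → r3=0x25
body[4] add  r2, r6, #26 → r2=0x50
body[5] xor  r3, r5, r5 → r3=0x00
epilogue: pop r2=0xf8, sp=0x74
r1: caller-saved, written=True
r5: caller-saved, written=True
r6: callee-saved, written=False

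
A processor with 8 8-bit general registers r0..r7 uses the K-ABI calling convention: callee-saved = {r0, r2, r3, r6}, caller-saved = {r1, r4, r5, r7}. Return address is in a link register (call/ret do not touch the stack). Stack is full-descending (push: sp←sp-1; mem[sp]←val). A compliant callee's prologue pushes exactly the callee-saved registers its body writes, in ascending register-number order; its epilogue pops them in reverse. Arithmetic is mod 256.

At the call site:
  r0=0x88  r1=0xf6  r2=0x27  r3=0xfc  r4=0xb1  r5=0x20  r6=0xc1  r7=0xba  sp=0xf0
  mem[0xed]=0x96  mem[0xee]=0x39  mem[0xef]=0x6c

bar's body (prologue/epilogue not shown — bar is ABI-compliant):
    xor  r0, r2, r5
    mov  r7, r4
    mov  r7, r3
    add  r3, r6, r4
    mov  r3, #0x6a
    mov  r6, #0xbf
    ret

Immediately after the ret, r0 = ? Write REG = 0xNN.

REG = 0x88

prologue: push r0 -> mem[0xef]=0x88, sp=0xef
prologue: push r3 -> mem[0xee]=0xfc, sp=0xee
prologue: push r6 -> mem[0xed]=0xc1, sp=0xed
body[0] xor  r0, r2, r5 -> r0=0x07
body[1] mov  r7, r4 -> r7=0xb1
body[2] mov  r7, r3 -> r7=0xfc
body[3] add  r3, r6, r4 -> r3=0x72
body[4] mov  r3, #0x6a -> r3=0x6a
body[5] mov  r6, #0xbf -> r6=0xbf
epilogue: pop r6=0xc1, sp=0xee
epilogue: pop r3=0xfc, sp=0xef
epilogue: pop r0=0x88, sp=0xf0
r0 is callee-saved -> restored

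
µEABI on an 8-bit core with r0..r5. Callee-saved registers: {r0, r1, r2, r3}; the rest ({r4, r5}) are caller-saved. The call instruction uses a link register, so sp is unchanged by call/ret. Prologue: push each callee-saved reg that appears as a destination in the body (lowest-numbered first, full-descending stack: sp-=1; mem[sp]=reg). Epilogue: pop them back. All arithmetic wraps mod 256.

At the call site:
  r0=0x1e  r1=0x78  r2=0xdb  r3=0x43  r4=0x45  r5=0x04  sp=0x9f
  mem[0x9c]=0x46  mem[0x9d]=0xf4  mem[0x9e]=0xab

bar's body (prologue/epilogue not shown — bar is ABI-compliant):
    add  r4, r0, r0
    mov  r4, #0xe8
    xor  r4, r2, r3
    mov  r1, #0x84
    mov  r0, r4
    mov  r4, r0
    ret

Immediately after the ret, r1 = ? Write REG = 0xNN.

REG = 0x78

prologue: push r0 -> mem[0x9e]=0x1e, sp=0x9e
prologue: push r1 -> mem[0x9d]=0x78, sp=0x9d
body[0] add  r4, r0, r0 -> r4=0x3c
body[1] mov  r4, #0xe8 -> r4=0xe8
body[2] xor  r4, r2, r3 -> r4=0x98
body[3] mov  r1, #0x84 -> r1=0x84
body[4] mov  r0, r4 -> r0=0x98
body[5] mov  r4, r0 -> r4=0x98
epilogue: pop r1=0x78, sp=0x9e
epilogue: pop r0=0x1e, sp=0x9f
r1 is callee-saved -> restored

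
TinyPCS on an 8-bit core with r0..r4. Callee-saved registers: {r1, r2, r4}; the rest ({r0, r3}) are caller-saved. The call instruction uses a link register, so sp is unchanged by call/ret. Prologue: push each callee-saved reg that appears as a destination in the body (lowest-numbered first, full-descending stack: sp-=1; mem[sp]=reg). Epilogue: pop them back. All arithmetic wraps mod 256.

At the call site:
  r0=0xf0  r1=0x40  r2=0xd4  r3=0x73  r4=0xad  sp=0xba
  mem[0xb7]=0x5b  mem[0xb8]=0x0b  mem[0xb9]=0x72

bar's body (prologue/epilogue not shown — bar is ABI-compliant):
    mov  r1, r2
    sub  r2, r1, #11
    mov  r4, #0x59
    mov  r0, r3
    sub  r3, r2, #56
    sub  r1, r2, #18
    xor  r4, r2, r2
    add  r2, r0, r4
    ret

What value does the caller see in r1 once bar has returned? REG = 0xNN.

prologue: push r1 → mem[0xb9]=0x40, sp=0xb9
prologue: push r2 → mem[0xb8]=0xd4, sp=0xb8
prologue: push r4 → mem[0xb7]=0xad, sp=0xb7
body[0] mov  r1, r2 → r1=0xd4
body[1] sub  r2, r1, #11 → r2=0xc9
body[2] mov  r4, #0x59 → r4=0x59
body[3] mov  r0, r3 → r0=0x73
body[4] sub  r3, r2, #56 → r3=0x91
body[5] sub  r1, r2, #18 → r1=0xb7
body[6] xor  r4, r2, r2 → r4=0x00
body[7] add  r2, r0, r4 → r2=0x73
epilogue: pop r4=0xad, sp=0xb8
epilogue: pop r2=0xd4, sp=0xb9
epilogue: pop r1=0x40, sp=0xba
r1 is callee-saved → restored

REG = 0x40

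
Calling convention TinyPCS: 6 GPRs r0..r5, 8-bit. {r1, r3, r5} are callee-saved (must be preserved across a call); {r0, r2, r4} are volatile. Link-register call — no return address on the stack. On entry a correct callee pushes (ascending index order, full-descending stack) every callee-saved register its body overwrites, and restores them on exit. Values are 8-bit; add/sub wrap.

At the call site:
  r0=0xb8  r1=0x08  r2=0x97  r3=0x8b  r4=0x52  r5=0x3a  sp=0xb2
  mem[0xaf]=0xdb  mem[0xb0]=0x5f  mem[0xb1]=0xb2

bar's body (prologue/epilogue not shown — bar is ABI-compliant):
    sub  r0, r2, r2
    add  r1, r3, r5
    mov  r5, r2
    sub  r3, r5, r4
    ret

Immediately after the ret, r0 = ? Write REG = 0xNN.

prologue: push r1 -> mem[0xb1]=0x08, sp=0xb1
prologue: push r3 -> mem[0xb0]=0x8b, sp=0xb0
prologue: push r5 -> mem[0xaf]=0x3a, sp=0xaf
body[0] sub  r0, r2, r2 -> r0=0x00
body[1] add  r1, r3, r5 -> r1=0xc5
body[2] mov  r5, r2 -> r5=0x97
body[3] sub  r3, r5, r4 -> r3=0x45
epilogue: pop r5=0x3a, sp=0xb0
epilogue: pop r3=0x8b, sp=0xb1
epilogue: pop r1=0x08, sp=0xb2
r0 is caller-saved -> body value

REG = 0x00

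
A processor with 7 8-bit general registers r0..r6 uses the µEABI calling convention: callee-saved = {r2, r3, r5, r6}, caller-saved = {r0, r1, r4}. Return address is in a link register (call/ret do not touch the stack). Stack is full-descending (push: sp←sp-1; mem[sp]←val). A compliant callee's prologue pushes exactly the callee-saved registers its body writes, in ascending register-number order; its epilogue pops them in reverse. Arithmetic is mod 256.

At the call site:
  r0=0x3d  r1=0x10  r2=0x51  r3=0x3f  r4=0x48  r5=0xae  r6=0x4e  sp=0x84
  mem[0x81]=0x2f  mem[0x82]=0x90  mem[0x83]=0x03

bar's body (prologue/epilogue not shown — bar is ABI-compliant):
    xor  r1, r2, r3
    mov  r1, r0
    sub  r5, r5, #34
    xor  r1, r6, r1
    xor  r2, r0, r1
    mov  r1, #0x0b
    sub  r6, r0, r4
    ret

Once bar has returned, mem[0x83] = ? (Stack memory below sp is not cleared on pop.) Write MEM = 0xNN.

MEM = 0x51

prologue: push r2 -> mem[0x83]=0x51, sp=0x83
prologue: push r5 -> mem[0x82]=0xae, sp=0x82
prologue: push r6 -> mem[0x81]=0x4e, sp=0x81
body[0] xor  r1, r2, r3 -> r1=0x6e
body[1] mov  r1, r0 -> r1=0x3d
body[2] sub  r5, r5, #34 -> r5=0x8c
body[3] xor  r1, r6, r1 -> r1=0x73
body[4] xor  r2, r0, r1 -> r2=0x4e
body[5] mov  r1, #0x0b -> r1=0x0b
body[6] sub  r6, r0, r4 -> r6=0xf5
epilogue: pop r6=0x4e, sp=0x82
epilogue: pop r5=0xae, sp=0x83
epilogue: pop r2=0x51, sp=0x84
prologue pushed ['r2', 'r5', 'r6'] at ['0x83', '0x82', '0x81']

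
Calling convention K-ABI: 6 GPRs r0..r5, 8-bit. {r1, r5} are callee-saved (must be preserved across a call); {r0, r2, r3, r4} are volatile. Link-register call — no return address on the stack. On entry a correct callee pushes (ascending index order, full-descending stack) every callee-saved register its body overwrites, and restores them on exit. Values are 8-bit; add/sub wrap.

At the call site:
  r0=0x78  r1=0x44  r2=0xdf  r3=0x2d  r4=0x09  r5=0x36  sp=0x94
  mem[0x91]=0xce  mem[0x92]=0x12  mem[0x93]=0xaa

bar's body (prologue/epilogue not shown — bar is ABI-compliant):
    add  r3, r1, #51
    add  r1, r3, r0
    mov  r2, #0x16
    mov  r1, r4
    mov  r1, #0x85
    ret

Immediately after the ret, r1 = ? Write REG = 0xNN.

prologue: push r1 → mem[0x93]=0x44, sp=0x93
body[0] add  r3, r1, #51 → r3=0x77
body[1] add  r1, r3, r0 → r1=0xef
body[2] mov  r2, #0x16 → r2=0x16
body[3] mov  r1, r4 → r1=0x09
body[4] mov  r1, #0x85 → r1=0x85
epilogue: pop r1=0x44, sp=0x94
r1 is callee-saved → restored

REG = 0x44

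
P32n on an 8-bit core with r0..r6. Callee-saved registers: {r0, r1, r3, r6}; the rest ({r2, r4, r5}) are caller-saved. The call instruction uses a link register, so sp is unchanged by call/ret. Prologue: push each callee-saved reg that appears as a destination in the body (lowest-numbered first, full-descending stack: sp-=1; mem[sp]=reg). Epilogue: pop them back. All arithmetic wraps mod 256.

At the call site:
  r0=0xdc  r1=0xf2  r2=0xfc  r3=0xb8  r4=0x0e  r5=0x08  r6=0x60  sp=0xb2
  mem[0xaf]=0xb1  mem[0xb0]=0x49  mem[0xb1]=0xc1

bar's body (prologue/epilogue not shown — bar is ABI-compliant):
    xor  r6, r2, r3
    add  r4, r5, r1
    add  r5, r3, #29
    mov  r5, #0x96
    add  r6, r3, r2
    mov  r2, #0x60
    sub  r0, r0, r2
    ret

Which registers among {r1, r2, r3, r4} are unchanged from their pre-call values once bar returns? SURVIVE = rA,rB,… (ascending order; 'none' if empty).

prologue: push r0 -> mem[0xb1]=0xdc, sp=0xb1
prologue: push r6 -> mem[0xb0]=0x60, sp=0xb0
body[0] xor  r6, r2, r3 -> r6=0x44
body[1] add  r4, r5, r1 -> r4=0xfa
body[2] add  r5, r3, #29 -> r5=0xd5
body[3] mov  r5, #0x96 -> r5=0x96
body[4] add  r6, r3, r2 -> r6=0xb4
body[5] mov  r2, #0x60 -> r2=0x60
body[6] sub  r0, r0, r2 -> r0=0x7c
epilogue: pop r6=0x60, sp=0xb1
epilogue: pop r0=0xdc, sp=0xb2
r1: callee-saved, written=False
r2: caller-saved, written=True
r3: callee-saved, written=False
r4: caller-saved, written=True

SURVIVE = r1,r3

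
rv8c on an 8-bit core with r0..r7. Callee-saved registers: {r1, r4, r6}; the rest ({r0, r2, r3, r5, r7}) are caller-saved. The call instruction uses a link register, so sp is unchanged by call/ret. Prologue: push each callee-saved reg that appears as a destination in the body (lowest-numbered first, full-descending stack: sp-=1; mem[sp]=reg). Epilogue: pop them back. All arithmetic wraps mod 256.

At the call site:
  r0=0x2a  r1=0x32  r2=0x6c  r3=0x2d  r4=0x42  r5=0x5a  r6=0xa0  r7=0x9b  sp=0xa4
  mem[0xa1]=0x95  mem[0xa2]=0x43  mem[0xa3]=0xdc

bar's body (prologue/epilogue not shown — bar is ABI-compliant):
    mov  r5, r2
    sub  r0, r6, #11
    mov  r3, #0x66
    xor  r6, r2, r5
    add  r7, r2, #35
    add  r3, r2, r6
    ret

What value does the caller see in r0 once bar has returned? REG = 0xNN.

prologue: push r6 -> mem[0xa3]=0xa0, sp=0xa3
body[0] mov  r5, r2 -> r5=0x6c
body[1] sub  r0, r6, #11 -> r0=0x95
body[2] mov  r3, #0x66 -> r3=0x66
body[3] xor  r6, r2, r5 -> r6=0x00
body[4] add  r7, r2, #35 -> r7=0x8f
body[5] add  r3, r2, r6 -> r3=0x6c
epilogue: pop r6=0xa0, sp=0xa4
r0 is caller-saved -> body value

REG = 0x95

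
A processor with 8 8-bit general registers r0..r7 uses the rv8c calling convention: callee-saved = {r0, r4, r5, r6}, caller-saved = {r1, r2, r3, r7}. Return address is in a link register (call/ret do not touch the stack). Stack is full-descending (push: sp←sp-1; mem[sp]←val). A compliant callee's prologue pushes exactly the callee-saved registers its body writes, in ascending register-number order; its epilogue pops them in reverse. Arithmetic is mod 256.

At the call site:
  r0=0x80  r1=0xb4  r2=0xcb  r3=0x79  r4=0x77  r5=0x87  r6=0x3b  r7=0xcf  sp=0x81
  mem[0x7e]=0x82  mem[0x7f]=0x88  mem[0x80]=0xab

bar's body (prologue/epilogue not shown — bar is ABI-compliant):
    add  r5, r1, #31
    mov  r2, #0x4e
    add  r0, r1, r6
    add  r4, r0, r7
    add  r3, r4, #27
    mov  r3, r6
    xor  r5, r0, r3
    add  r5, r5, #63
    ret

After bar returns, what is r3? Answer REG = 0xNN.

prologue: push r0 → mem[0x80]=0x80, sp=0x80
prologue: push r4 → mem[0x7f]=0x77, sp=0x7f
prologue: push r5 → mem[0x7e]=0x87, sp=0x7e
body[0] add  r5, r1, #31 → r5=0xd3
body[1] mov  r2, #0x4e → r2=0x4e
body[2] add  r0, r1, r6 → r0=0xef
body[3] add  r4, r0, r7 → r4=0xbe
body[4] add  r3, r4, #27 → r3=0xd9
body[5] mov  r3, r6 → r3=0x3b
body[6] xor  r5, r0, r3 → r5=0xd4
body[7] add  r5, r5, #63 → r5=0x13
epilogue: pop r5=0x87, sp=0x7f
epilogue: pop r4=0x77, sp=0x80
epilogue: pop r0=0x80, sp=0x81
r3 is caller-saved → body value

REG = 0x3b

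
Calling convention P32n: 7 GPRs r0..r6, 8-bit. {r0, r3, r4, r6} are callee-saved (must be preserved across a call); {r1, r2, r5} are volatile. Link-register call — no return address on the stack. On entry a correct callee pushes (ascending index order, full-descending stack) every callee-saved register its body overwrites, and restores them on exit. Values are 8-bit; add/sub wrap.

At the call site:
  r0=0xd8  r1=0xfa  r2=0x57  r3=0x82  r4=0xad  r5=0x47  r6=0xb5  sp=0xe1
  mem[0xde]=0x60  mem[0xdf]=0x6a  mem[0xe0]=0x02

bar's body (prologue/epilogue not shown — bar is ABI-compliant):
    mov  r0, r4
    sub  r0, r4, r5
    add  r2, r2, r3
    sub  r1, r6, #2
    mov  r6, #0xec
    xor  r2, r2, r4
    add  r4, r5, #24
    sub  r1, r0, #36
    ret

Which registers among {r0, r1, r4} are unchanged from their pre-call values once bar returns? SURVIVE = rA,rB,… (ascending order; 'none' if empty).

SURVIVE = r0,r4

prologue: push r0 → mem[0xe0]=0xd8, sp=0xe0
prologue: push r4 → mem[0xdf]=0xad, sp=0xdf
prologue: push r6 → mem[0xde]=0xb5, sp=0xde
body[0] mov  r0, r4 → r0=0xad
body[1] sub  r0, r4, r5 → r0=0x66
body[2] add  r2, r2, r3 → r2=0xd9
body[3] sub  r1, r6, #2 → r1=0xb3
body[4] mov  r6, #0xec → r6=0xec
body[5] xor  r2, r2, r4 → r2=0x74
body[6] add  r4, r5, #24 → r4=0x5f
body[7] sub  r1, r0, #36 → r1=0x42
epilogue: pop r6=0xb5, sp=0xdf
epilogue: pop r4=0xad, sp=0xe0
epilogue: pop r0=0xd8, sp=0xe1
r0: callee-saved, written=True
r1: caller-saved, written=True
r4: callee-saved, written=True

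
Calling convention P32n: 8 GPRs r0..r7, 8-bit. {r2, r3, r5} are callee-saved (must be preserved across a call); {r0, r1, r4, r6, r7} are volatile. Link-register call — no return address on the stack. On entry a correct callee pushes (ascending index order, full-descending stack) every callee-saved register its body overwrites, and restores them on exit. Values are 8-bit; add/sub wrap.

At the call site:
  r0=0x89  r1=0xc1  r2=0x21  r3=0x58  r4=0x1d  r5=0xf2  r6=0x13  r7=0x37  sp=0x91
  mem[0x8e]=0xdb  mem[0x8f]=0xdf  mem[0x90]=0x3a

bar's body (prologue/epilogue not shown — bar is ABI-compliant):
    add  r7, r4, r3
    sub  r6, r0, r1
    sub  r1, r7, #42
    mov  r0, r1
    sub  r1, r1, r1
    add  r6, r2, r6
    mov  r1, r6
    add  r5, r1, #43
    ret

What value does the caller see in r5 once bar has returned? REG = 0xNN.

REG = 0xf2

prologue: push r5 → mem[0x90]=0xf2, sp=0x90
body[0] add  r7, r4, r3 → r7=0x75
body[1] sub  r6, r0, r1 → r6=0xc8
body[2] sub  r1, r7, #42 → r1=0x4b
body[3] mov  r0, r1 → r0=0x4b
body[4] sub  r1, r1, r1 → r1=0x00
body[5] add  r6, r2, r6 → r6=0xe9
body[6] mov  r1, r6 → r1=0xe9
body[7] add  r5, r1, #43 → r5=0x14
epilogue: pop r5=0xf2, sp=0x91
r5 is callee-saved → restored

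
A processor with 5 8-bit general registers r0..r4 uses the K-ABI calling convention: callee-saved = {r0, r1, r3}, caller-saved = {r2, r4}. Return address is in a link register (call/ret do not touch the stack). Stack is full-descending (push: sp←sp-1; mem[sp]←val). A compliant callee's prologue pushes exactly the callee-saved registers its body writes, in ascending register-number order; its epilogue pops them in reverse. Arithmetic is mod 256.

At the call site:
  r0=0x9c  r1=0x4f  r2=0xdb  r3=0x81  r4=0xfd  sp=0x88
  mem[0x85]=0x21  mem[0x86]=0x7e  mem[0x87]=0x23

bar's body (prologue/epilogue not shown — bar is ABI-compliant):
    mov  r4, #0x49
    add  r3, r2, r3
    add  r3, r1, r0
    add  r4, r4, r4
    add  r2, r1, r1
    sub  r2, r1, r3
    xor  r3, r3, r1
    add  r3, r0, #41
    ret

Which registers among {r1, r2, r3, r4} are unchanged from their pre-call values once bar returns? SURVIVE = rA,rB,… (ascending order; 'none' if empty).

prologue: push r3 -> mem[0x87]=0x81, sp=0x87
body[0] mov  r4, #0x49 -> r4=0x49
body[1] add  r3, r2, r3 -> r3=0x5c
body[2] add  r3, r1, r0 -> r3=0xeb
body[3] add  r4, r4, r4 -> r4=0x92
body[4] add  r2, r1, r1 -> r2=0x9e
body[5] sub  r2, r1, r3 -> r2=0x64
body[6] xor  r3, r3, r1 -> r3=0xa4
body[7] add  r3, r0, #41 -> r3=0xc5
epilogue: pop r3=0x81, sp=0x88
r1: callee-saved, written=False
r2: caller-saved, written=True
r3: callee-saved, written=True
r4: caller-saved, written=True

SURVIVE = r1,r3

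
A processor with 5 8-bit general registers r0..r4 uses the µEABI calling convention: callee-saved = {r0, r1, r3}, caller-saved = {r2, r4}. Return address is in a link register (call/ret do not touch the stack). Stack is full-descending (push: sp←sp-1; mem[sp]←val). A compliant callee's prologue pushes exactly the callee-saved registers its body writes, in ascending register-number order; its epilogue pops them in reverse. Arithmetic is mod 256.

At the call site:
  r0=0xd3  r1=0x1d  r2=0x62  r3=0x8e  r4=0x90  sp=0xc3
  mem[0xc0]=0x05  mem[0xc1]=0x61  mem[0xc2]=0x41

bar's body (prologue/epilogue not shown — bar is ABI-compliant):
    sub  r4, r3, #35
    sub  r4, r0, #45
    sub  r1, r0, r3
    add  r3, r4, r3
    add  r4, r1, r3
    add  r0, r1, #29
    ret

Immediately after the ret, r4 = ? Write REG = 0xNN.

prologue: push r0 -> mem[0xc2]=0xd3, sp=0xc2
prologue: push r1 -> mem[0xc1]=0x1d, sp=0xc1
prologue: push r3 -> mem[0xc0]=0x8e, sp=0xc0
body[0] sub  r4, r3, #35 -> r4=0x6b
body[1] sub  r4, r0, #45 -> r4=0xa6
body[2] sub  r1, r0, r3 -> r1=0x45
body[3] add  r3, r4, r3 -> r3=0x34
body[4] add  r4, r1, r3 -> r4=0x79
body[5] add  r0, r1, #29 -> r0=0x62
epilogue: pop r3=0x8e, sp=0xc1
epilogue: pop r1=0x1d, sp=0xc2
epilogue: pop r0=0xd3, sp=0xc3
r4 is caller-saved -> body value

REG = 0x79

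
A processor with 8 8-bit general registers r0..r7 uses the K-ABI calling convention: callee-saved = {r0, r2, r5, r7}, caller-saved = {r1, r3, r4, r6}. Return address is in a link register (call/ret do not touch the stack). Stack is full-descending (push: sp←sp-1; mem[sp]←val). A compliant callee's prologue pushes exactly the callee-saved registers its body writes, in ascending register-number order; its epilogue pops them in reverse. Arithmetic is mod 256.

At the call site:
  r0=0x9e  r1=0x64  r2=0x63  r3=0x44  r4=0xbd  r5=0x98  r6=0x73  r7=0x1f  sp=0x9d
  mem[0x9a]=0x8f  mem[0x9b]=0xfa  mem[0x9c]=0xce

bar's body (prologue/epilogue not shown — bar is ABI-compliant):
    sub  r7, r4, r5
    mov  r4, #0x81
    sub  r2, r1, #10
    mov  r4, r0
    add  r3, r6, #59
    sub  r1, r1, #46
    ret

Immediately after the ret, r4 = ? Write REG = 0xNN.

REG = 0x9e

prologue: push r2 -> mem[0x9c]=0x63, sp=0x9c
prologue: push r7 -> mem[0x9b]=0x1f, sp=0x9b
body[0] sub  r7, r4, r5 -> r7=0x25
body[1] mov  r4, #0x81 -> r4=0x81
body[2] sub  r2, r1, #10 -> r2=0x5a
body[3] mov  r4, r0 -> r4=0x9e
body[4] add  r3, r6, #59 -> r3=0xae
body[5] sub  r1, r1, #46 -> r1=0x36
epilogue: pop r7=0x1f, sp=0x9c
epilogue: pop r2=0x63, sp=0x9d
r4 is caller-saved -> body value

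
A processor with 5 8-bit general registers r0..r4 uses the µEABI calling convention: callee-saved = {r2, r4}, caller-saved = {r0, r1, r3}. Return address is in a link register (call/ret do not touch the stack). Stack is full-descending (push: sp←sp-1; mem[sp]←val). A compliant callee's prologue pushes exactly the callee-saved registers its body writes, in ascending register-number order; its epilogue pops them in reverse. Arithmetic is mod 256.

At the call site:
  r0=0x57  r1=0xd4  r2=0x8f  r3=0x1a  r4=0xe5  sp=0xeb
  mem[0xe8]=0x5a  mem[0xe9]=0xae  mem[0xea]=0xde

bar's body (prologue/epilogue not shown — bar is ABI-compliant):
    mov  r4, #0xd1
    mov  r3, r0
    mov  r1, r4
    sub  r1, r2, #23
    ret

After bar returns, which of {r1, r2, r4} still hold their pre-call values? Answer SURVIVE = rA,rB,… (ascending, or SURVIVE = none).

prologue: push r4 -> mem[0xea]=0xe5, sp=0xea
body[0] mov  r4, #0xd1 -> r4=0xd1
body[1] mov  r3, r0 -> r3=0x57
body[2] mov  r1, r4 -> r1=0xd1
body[3] sub  r1, r2, #23 -> r1=0x78
epilogue: pop r4=0xe5, sp=0xeb
r1: caller-saved, written=True
r2: callee-saved, written=False
r4: callee-saved, written=True

SURVIVE = r2,r4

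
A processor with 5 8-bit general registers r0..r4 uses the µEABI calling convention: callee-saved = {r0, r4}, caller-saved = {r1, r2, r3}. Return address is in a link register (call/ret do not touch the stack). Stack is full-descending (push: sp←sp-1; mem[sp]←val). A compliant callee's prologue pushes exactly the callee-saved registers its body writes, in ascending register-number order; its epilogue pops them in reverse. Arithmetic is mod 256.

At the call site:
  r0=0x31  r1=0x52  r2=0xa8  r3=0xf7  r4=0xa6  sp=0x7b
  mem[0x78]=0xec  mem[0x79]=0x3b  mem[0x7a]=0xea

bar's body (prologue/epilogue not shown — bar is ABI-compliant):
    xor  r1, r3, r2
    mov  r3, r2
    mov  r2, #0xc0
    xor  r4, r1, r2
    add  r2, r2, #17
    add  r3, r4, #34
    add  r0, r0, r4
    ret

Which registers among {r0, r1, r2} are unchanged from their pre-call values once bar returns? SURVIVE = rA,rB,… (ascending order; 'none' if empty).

SURVIVE = r0

prologue: push r0 → mem[0x7a]=0x31, sp=0x7a
prologue: push r4 → mem[0x79]=0xa6, sp=0x79
body[0] xor  r1, r3, r2 → r1=0x5f
body[1] mov  r3, r2 → r3=0xa8
body[2] mov  r2, #0xc0 → r2=0xc0
body[3] xor  r4, r1, r2 → r4=0x9f
body[4] add  r2, r2, #17 → r2=0xd1
body[5] add  r3, r4, #34 → r3=0xc1
body[6] add  r0, r0, r4 → r0=0xd0
epilogue: pop r4=0xa6, sp=0x7a
epilogue: pop r0=0x31, sp=0x7b
r0: callee-saved, written=True
r1: caller-saved, written=True
r2: caller-saved, written=True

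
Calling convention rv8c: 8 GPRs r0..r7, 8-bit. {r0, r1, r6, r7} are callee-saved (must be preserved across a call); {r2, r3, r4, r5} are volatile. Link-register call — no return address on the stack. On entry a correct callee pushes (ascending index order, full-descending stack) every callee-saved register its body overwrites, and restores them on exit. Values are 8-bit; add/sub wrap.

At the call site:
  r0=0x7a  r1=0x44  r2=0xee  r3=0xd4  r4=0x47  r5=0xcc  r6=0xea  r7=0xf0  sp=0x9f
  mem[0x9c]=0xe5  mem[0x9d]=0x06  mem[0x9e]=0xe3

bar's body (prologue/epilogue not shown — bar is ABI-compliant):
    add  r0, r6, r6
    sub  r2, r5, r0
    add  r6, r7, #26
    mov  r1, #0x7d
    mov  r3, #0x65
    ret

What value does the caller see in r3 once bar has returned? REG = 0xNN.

REG = 0x65

prologue: push r0 → mem[0x9e]=0x7a, sp=0x9e
prologue: push r1 → mem[0x9d]=0x44, sp=0x9d
prologue: push r6 → mem[0x9c]=0xea, sp=0x9c
body[0] add  r0, r6, r6 → r0=0xd4
body[1] sub  r2, r5, r0 → r2=0xf8
body[2] add  r6, r7, #26 → r6=0x0a
body[3] mov  r1, #0x7d → r1=0x7d
body[4] mov  r3, #0x65 → r3=0x65
epilogue: pop r6=0xea, sp=0x9d
epilogue: pop r1=0x44, sp=0x9e
epilogue: pop r0=0x7a, sp=0x9f
r3 is caller-saved → body value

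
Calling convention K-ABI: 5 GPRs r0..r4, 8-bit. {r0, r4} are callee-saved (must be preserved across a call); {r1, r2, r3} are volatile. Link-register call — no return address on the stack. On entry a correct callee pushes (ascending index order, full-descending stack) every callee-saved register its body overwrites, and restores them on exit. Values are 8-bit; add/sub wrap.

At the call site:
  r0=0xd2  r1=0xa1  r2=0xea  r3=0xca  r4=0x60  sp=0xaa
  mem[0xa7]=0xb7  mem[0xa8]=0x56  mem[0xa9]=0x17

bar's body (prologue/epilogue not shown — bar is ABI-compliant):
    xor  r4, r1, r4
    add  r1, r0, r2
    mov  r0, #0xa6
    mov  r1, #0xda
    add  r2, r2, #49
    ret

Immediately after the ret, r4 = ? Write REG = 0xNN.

prologue: push r0 → mem[0xa9]=0xd2, sp=0xa9
prologue: push r4 → mem[0xa8]=0x60, sp=0xa8
body[0] xor  r4, r1, r4 → r4=0xc1
body[1] add  r1, r0, r2 → r1=0xbc
body[2] mov  r0, #0xa6 → r0=0xa6
body[3] mov  r1, #0xda → r1=0xda
body[4] add  r2, r2, #49 → r2=0x1b
epilogue: pop r4=0x60, sp=0xa9
epilogue: pop r0=0xd2, sp=0xaa
r4 is callee-saved → restored

REG = 0x60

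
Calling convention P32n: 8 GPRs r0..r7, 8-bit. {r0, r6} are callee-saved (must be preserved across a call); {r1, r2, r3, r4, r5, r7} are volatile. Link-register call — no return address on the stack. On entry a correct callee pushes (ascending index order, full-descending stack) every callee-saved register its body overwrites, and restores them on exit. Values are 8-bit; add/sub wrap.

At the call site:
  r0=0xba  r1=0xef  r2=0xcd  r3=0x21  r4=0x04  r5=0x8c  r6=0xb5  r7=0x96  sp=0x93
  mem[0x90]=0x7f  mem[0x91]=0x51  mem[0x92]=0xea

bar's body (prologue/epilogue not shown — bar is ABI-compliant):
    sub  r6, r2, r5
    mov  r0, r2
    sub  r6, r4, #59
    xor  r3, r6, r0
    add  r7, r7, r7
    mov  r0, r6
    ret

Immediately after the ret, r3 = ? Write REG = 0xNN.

prologue: push r0 → mem[0x92]=0xba, sp=0x92
prologue: push r6 → mem[0x91]=0xb5, sp=0x91
body[0] sub  r6, r2, r5 → r6=0x41
body[1] mov  r0, r2 → r0=0xcd
body[2] sub  r6, r4, #59 → r6=0xc9
body[3] xor  r3, r6, r0 → r3=0x04
body[4] add  r7, r7, r7 → r7=0x2c
body[5] mov  r0, r6 → r0=0xc9
epilogue: pop r6=0xb5, sp=0x92
epilogue: pop r0=0xba, sp=0x93
r3 is caller-saved → body value

REG = 0x04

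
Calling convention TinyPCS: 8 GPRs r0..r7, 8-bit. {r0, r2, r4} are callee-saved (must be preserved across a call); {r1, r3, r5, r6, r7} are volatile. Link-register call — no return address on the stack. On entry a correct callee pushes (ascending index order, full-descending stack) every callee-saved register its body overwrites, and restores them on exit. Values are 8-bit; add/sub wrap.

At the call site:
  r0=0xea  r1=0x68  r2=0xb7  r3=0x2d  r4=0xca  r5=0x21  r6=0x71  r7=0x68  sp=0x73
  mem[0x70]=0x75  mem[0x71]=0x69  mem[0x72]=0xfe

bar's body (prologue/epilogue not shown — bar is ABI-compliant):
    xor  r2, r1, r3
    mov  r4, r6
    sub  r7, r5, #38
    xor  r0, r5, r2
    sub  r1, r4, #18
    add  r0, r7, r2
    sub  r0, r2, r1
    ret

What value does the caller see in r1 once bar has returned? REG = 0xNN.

prologue: push r0 -> mem[0x72]=0xea, sp=0x72
prologue: push r2 -> mem[0x71]=0xb7, sp=0x71
prologue: push r4 -> mem[0x70]=0xca, sp=0x70
body[0] xor  r2, r1, r3 -> r2=0x45
body[1] mov  r4, r6 -> r4=0x71
body[2] sub  r7, r5, #38 -> r7=0xfb
body[3] xor  r0, r5, r2 -> r0=0x64
body[4] sub  r1, r4, #18 -> r1=0x5f
body[5] add  r0, r7, r2 -> r0=0x40
body[6] sub  r0, r2, r1 -> r0=0xe6
epilogue: pop r4=0xca, sp=0x71
epilogue: pop r2=0xb7, sp=0x72
epilogue: pop r0=0xea, sp=0x73
r1 is caller-saved -> body value

REG = 0x5f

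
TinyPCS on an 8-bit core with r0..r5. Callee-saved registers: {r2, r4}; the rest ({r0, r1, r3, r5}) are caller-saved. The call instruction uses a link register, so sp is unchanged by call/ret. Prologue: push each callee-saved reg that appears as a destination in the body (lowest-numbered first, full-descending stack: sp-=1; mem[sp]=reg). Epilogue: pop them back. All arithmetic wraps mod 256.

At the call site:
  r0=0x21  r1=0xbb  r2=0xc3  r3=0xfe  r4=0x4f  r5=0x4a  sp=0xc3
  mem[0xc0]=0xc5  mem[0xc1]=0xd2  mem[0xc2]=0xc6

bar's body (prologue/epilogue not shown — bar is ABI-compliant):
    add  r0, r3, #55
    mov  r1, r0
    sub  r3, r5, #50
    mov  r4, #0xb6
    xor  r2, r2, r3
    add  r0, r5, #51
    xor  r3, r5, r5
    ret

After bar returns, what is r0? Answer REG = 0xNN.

REG = 0x7d

prologue: push r2 → mem[0xc2]=0xc3, sp=0xc2
prologue: push r4 → mem[0xc1]=0x4f, sp=0xc1
body[0] add  r0, r3, #55 → r0=0x35
body[1] mov  r1, r0 → r1=0x35
body[2] sub  r3, r5, #50 → r3=0x18
body[3] mov  r4, #0xb6 → r4=0xb6
body[4] xor  r2, r2, r3 → r2=0xdb
body[5] add  r0, r5, #51 → r0=0x7d
body[6] xor  r3, r5, r5 → r3=0x00
epilogue: pop r4=0x4f, sp=0xc2
epilogue: pop r2=0xc3, sp=0xc3
r0 is caller-saved → body value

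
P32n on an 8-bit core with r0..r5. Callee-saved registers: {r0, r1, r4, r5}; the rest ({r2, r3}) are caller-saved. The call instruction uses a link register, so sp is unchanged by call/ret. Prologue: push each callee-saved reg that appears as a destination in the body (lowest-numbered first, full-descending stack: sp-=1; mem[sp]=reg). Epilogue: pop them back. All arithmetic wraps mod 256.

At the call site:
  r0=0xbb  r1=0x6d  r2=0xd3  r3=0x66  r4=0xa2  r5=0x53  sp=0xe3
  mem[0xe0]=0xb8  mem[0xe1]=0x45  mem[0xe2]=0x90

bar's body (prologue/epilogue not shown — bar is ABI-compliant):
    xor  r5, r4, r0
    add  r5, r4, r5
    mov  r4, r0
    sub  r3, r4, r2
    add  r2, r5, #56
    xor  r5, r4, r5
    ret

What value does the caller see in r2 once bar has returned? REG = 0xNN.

REG = 0xf3

prologue: push r4 → mem[0xe2]=0xa2, sp=0xe2
prologue: push r5 → mem[0xe1]=0x53, sp=0xe1
body[0] xor  r5, r4, r0 → r5=0x19
body[1] add  r5, r4, r5 → r5=0xbb
body[2] mov  r4, r0 → r4=0xbb
body[3] sub  r3, r4, r2 → r3=0xe8
body[4] add  r2, r5, #56 → r2=0xf3
body[5] xor  r5, r4, r5 → r5=0x00
epilogue: pop r5=0x53, sp=0xe2
epilogue: pop r4=0xa2, sp=0xe3
r2 is caller-saved → body value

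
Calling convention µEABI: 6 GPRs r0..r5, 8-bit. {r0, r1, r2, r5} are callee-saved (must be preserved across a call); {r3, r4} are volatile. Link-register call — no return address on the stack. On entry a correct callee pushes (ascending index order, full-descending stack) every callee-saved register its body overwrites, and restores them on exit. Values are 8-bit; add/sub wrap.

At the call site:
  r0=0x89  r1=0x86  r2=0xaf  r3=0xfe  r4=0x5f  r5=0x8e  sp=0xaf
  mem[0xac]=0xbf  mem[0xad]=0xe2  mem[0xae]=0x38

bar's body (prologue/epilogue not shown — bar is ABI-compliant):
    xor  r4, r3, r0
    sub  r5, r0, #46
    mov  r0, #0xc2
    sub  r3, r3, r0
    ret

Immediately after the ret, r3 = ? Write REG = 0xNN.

REG = 0x3c

prologue: push r0 → mem[0xae]=0x89, sp=0xae
prologue: push r5 → mem[0xad]=0x8e, sp=0xad
body[0] xor  r4, r3, r0 → r4=0x77
body[1] sub  r5, r0, #46 → r5=0x5b
body[2] mov  r0, #0xc2 → r0=0xc2
body[3] sub  r3, r3, r0 → r3=0x3c
epilogue: pop r5=0x8e, sp=0xae
epilogue: pop r0=0x89, sp=0xaf
r3 is caller-saved → body value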